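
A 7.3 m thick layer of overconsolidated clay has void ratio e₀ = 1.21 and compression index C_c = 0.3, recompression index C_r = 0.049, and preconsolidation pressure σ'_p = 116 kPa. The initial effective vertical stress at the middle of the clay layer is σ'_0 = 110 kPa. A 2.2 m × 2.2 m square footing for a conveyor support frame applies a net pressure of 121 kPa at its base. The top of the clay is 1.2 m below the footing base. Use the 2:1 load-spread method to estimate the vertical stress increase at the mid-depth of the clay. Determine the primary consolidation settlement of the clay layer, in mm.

Mid-depth of clay below the footing base: z = 1.2 + 7.3/2 = 4.85 m.
Stress increase at mid-clay by the 2:1 spreading method:
Δσ = qBL/((B+z)(L+z)) = 121×2.2×2.2/((2.2+4.85)(2.2+4.85)) = 11.783 kPa
Final effective stress: σ'_f = 110 + 11.783 = 121.78 kPa.
σ'_f = 121.78 > σ'_p = 116 kPa, so the stress path crosses the preconsolidation pressure — recompression up to σ'_p, then virgin compression beyond:
S_c = H/(1+e₀)·[C_r·log₁₀(σ'_p/σ'_0) + C_c·log₁₀(σ'_f/σ'_p)]
    = 7.3/2.21 × [0.049×log₁₀(116/110) + 0.3×log₁₀(121.78/116)]
    = 3.3032 × [0.0011302 + 0.0063354] = 0.02466 m

S_c ≈ 24.7 mm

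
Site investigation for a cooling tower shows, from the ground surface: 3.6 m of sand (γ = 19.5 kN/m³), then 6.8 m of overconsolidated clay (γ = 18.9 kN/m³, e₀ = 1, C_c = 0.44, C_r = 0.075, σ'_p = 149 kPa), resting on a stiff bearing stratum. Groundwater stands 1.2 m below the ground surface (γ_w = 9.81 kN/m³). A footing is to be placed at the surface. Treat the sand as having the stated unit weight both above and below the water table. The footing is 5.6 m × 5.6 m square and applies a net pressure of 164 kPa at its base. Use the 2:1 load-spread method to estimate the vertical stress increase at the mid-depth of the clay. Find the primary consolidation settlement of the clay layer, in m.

S_c ≈ 0.0387 m

Mid-depth of clay below the ground surface: z = 3.6 + 6.8/2 = 7 m.
Total vertical stress at mid-clay: σ_v = 19.5×3.6 + 18.9×3.4 = 134.46 kPa.
Pore pressure: u = 9.81×(7 − 1.2) = 56.898 kPa.
Initial effective stress: σ'_0 = σ_v − u = 134.46 − 56.898 = 77.562 kPa.
Stress increase at mid-clay by the 2:1 spreading method:
Δσ = qBL/((B+z)(L+z)) = 164×5.6×5.6/((5.6+7)(5.6+7)) = 32.395 kPa
Final effective stress: σ'_f = 77.562 + 32.395 = 109.96 kPa.
σ'_f = 109.96 ≤ σ'_p = 149 kPa, so the clay remains overconsolidated and only the recompression index applies:
S_c = C_r·H/(1+e₀)·log₁₀(σ'_f/σ'_0) = 0.075×6.8/2×log₁₀(109.96/77.562)
    = 0.255 × 0.15159 = 0.03866 m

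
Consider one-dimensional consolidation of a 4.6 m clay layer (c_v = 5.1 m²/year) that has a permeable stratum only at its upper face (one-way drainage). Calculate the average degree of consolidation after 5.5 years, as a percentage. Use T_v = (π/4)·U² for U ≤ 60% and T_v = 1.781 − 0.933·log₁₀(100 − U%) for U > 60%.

Drainage path length: H_d = H = 4.6 m (single drainage).
T_v = c_v·t/H_d² = 5.1×5.5/4.6² = 1.3256.
T_v = 1.3256 corresponds to the U > 60% branch:
U = 1 − 10^((1.781 − T_v)/0.933)/100 = 0.9692

U ≈ 96.9 %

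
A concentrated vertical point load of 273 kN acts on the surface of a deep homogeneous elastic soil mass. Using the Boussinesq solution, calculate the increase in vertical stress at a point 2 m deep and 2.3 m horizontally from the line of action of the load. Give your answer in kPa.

Boussinesq vertical stress below a point load on an elastic half-space:
Δσ_z = 3P/(2πz²) · [1 + (r/z)²]^(−5/2)
r/z = 2.3/2 = 1.15; [1+(r/z)²]^(−5/2) = 0.12165.
Δσ_z = 3×273/(2π×2²) × 0.12165 = 32.587 × 0.12165 = 3.964 kPa

Δσ_z ≈ 3.96 kPa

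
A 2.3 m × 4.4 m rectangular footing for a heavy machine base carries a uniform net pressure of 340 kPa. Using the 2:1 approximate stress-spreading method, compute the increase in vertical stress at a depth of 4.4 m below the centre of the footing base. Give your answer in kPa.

By the 2:1 method the load spreads at 1 horizontal : 2 vertical, so at depth z the loaded area has grown by z in each plan dimension:
Δσ = qBL/((B+z)(L+z)) = 340×2.3×4.4/((2.3+4.4)(4.4+4.4)) = 58.358 kPa

Δσ_z ≈ 58.4 kPa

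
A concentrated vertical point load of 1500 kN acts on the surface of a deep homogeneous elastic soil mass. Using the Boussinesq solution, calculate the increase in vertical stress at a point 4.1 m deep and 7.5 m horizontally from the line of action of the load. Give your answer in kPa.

Δσ_z ≈ 1.08 kPa

Boussinesq vertical stress below a point load on an elastic half-space:
Δσ_z = 3P/(2πz²) · [1 + (r/z)²]^(−5/2)
r/z = 7.5/4.1 = 1.8293; [1+(r/z)²]^(−5/2) = 0.025393.
Δσ_z = 3×1500/(2π×4.1²) × 0.025393 = 42.605 × 0.025393 = 1.082 kPa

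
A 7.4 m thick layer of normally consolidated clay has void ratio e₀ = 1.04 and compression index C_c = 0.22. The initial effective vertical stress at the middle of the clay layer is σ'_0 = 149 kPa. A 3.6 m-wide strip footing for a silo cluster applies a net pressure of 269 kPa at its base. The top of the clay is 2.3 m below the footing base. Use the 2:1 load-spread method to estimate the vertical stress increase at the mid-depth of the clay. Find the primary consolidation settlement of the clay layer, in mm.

Mid-depth of clay below the footing base: z = 2.3 + 7.4/2 = 6 m.
Stress increase at mid-clay by the 2:1 spreading method:
Δσ = qB/(B+z) = 269×3.6/(3.6+6) = 100.88 kPa
Final effective stress: σ'_f = σ'_0 + Δσ = 149 + 100.88 = 249.88 kPa.
Normally consolidated clay, so the full stress increment lies on the virgin compression line:
S_c = C_c·H/(1+e₀)·log₁₀(σ'_f/σ'_0) = 0.22×7.4/(1+1.04)×log₁₀(249.88/149)
    = 0.79804 × 0.22455 = 0.1792 m

S_c ≈ 179 mm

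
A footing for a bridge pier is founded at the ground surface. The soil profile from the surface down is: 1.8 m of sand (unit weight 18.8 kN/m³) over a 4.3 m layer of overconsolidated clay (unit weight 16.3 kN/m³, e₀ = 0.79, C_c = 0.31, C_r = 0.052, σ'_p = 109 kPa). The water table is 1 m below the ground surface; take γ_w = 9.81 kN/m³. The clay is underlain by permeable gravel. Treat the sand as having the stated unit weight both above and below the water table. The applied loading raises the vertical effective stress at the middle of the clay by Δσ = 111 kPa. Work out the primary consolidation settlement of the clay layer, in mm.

Mid-depth of clay below the ground surface: z = 1.8 + 4.3/2 = 3.95 m.
Total vertical stress at mid-clay: σ_v = 18.8×1.8 + 16.3×2.15 = 68.885 kPa.
Pore pressure: u = 9.81×(3.95 − 1) = 28.94 kPa.
Initial effective stress: σ'_0 = σ_v − u = 68.885 − 28.94 = 39.945 kPa.
Final effective stress: σ'_f = 39.945 + 111 = 150.94 kPa.
σ'_f = 150.94 > σ'_p = 109 kPa, so the stress path crosses the preconsolidation pressure — recompression up to σ'_p, then virgin compression beyond:
S_c = H/(1+e₀)·[C_r·log₁₀(σ'_p/σ'_0) + C_c·log₁₀(σ'_f/σ'_p)]
    = 4.3/1.79 × [0.052×log₁₀(109/39.945) + 0.31×log₁₀(150.94/109)]
    = 2.4022 × [0.02267 + 0.043827] = 0.1597 m

S_c ≈ 160 mm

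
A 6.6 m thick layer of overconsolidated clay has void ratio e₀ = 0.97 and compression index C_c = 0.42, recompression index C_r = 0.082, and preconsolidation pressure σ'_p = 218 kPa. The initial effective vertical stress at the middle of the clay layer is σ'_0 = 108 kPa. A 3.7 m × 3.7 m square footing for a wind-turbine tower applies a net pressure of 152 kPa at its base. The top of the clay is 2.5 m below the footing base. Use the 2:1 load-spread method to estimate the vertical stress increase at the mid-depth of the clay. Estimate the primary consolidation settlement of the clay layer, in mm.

Mid-depth of clay below the footing base: z = 2.5 + 6.6/2 = 5.8 m.
Stress increase at mid-clay by the 2:1 spreading method:
Δσ = qBL/((B+z)(L+z)) = 152×3.7×3.7/((3.7+5.8)(3.7+5.8)) = 23.057 kPa
Final effective stress: σ'_f = 108 + 23.057 = 131.06 kPa.
σ'_f = 131.06 ≤ σ'_p = 218 kPa, so the clay remains overconsolidated and only the recompression index applies:
S_c = C_r·H/(1+e₀)·log₁₀(σ'_f/σ'_0) = 0.082×6.6/1.97×log₁₀(131.06/108)
    = 0.27472 × 0.084046 = 0.02309 m

S_c ≈ 23.1 mm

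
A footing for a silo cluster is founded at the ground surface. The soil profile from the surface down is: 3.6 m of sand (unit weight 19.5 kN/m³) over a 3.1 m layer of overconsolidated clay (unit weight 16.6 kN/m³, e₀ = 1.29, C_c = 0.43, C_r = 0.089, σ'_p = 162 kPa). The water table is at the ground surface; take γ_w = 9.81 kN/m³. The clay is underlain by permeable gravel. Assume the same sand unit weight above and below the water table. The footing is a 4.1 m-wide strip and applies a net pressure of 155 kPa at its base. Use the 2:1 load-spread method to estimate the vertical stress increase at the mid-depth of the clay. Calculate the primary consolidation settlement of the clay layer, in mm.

Mid-depth of clay below the ground surface: z = 3.6 + 3.1/2 = 5.15 m.
Total vertical stress at mid-clay: σ_v = 19.5×3.6 + 16.6×1.55 = 95.93 kPa.
Pore pressure: u = 9.81×(5.15 − 0) = 50.522 kPa.
Initial effective stress: σ'_0 = σ_v − u = 95.93 − 50.522 = 45.408 kPa.
Stress increase at mid-clay by the 2:1 spreading method:
Δσ = qB/(B+z) = 155×4.1/(4.1+5.15) = 68.703 kPa
Final effective stress: σ'_f = 45.408 + 68.703 = 114.11 kPa.
σ'_f = 114.11 ≤ σ'_p = 162 kPa, so the clay remains overconsolidated and only the recompression index applies:
S_c = C_r·H/(1+e₀)·log₁₀(σ'_f/σ'_0) = 0.089×3.1/2.29×log₁₀(114.11/45.408)
    = 0.12048 × 0.40019 = 0.04821 m

S_c ≈ 48.2 mm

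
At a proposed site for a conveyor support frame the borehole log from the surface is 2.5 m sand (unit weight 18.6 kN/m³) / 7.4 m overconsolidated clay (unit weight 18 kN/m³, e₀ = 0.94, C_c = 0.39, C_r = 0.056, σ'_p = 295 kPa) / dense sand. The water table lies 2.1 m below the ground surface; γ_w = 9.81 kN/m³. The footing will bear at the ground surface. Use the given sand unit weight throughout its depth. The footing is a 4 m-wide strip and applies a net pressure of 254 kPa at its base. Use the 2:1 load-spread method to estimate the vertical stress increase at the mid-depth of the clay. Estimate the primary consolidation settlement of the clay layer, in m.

S_c ≈ 0.0799 m

Mid-depth of clay below the ground surface: z = 2.5 + 7.4/2 = 6.2 m.
Total vertical stress at mid-clay: σ_v = 18.6×2.5 + 18×3.7 = 113.1 kPa.
Pore pressure: u = 9.81×(6.2 − 2.1) = 40.221 kPa.
Initial effective stress: σ'_0 = σ_v − u = 113.1 − 40.221 = 72.879 kPa.
Stress increase at mid-clay by the 2:1 spreading method:
Δσ = qB/(B+z) = 254×4/(4+6.2) = 99.608 kPa
Final effective stress: σ'_f = 72.879 + 99.608 = 172.49 kPa.
σ'_f = 172.49 ≤ σ'_p = 295 kPa, so the clay remains overconsolidated and only the recompression index applies:
S_c = C_r·H/(1+e₀)·log₁₀(σ'_f/σ'_0) = 0.056×7.4/1.94×log₁₀(172.49/72.879)
    = 0.21361 × 0.37416 = 0.07992 m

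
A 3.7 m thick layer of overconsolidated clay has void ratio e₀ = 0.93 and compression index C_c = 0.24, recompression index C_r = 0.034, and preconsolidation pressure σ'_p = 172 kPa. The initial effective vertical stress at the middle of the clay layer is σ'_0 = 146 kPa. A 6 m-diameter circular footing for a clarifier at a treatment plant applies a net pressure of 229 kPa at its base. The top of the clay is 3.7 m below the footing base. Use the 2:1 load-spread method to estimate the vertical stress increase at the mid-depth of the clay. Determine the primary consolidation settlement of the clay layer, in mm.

S_c ≈ 42.4 mm

Mid-depth of clay below the footing base: z = 3.7 + 3.7/2 = 5.55 m.
Stress increase at mid-clay by the 2:1 spreading method:
Δσ ≈ qD²/(D+z)² = 229×6²/(6+5.55)² = 61.798 kPa
Final effective stress: σ'_f = 146 + 61.798 = 207.8 kPa.
σ'_f = 207.8 > σ'_p = 172 kPa, so the stress path crosses the preconsolidation pressure — recompression up to σ'_p, then virgin compression beyond:
S_c = H/(1+e₀)·[C_r·log₁₀(σ'_p/σ'_0) + C_c·log₁₀(σ'_f/σ'_p)]
    = 3.7/1.93 × [0.034×log₁₀(172/146) + 0.24×log₁₀(207.8/172)]
    = 1.9171 × [0.00242 + 0.019708] = 0.04242 m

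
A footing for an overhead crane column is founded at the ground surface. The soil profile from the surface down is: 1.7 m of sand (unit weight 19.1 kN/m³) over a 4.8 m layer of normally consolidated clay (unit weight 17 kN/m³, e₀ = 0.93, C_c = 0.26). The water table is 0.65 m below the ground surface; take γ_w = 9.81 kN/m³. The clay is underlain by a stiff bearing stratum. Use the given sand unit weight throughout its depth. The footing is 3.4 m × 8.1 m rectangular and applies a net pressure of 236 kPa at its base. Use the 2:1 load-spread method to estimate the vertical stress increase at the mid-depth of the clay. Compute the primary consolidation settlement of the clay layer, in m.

Mid-depth of clay below the ground surface: z = 1.7 + 4.8/2 = 4.1 m.
Total vertical stress at mid-clay: σ_v = 19.1×1.7 + 17×2.4 = 73.27 kPa.
Pore pressure: u = 9.81×(4.1 − 0.65) = 33.845 kPa.
Initial effective stress: σ'_0 = σ_v − u = 73.27 − 33.845 = 39.425 kPa.
Stress increase at mid-clay by the 2:1 spreading method:
Δσ = qBL/((B+z)(L+z)) = 236×3.4×8.1/((3.4+4.1)(8.1+4.1)) = 71.032 kPa
Final effective stress: σ'_f = σ'_0 + Δσ = 39.425 + 71.032 = 110.46 kPa.
Normally consolidated clay, so the full stress increment lies on the virgin compression line:
S_c = C_c·H/(1+e₀)·log₁₀(σ'_f/σ'_0) = 0.26×4.8/(1+0.93)×log₁₀(110.46/39.425)
    = 0.64663 × 0.44743 = 0.2893 m

S_c ≈ 0.289 m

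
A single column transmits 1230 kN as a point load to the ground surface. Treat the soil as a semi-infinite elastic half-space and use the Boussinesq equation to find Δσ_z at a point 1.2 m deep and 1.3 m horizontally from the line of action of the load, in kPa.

Δσ_z ≈ 58.5 kPa

Boussinesq vertical stress below a point load on an elastic half-space:
Δσ_z = 3P/(2πz²) · [1 + (r/z)²]^(−5/2)
r/z = 1.3/1.2 = 1.0833; [1+(r/z)²]^(−5/2) = 0.14356.
Δσ_z = 3×1230/(2π×1.2²) × 0.14356 = 407.83 × 0.14356 = 58.55 kPa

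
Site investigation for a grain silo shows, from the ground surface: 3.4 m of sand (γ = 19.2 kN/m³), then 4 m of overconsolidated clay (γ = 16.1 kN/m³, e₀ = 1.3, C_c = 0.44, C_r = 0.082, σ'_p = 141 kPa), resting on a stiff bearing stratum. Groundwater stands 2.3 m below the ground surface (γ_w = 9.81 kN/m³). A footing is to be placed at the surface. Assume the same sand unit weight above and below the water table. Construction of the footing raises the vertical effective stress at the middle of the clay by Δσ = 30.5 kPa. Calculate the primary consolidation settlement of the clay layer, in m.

Mid-depth of clay below the ground surface: z = 3.4 + 4/2 = 5.4 m.
Total vertical stress at mid-clay: σ_v = 19.2×3.4 + 16.1×2 = 97.48 kPa.
Pore pressure: u = 9.81×(5.4 − 2.3) = 30.411 kPa.
Initial effective stress: σ'_0 = σ_v − u = 97.48 − 30.411 = 67.069 kPa.
Final effective stress: σ'_f = 67.069 + 30.5 = 97.569 kPa.
σ'_f = 97.569 ≤ σ'_p = 141 kPa, so the clay remains overconsolidated and only the recompression index applies:
S_c = C_r·H/(1+e₀)·log₁₀(σ'_f/σ'_0) = 0.082×4/2.3×log₁₀(97.569/67.069)
    = 0.14261 × 0.16279 = 0.02321 m

S_c ≈ 0.0232 m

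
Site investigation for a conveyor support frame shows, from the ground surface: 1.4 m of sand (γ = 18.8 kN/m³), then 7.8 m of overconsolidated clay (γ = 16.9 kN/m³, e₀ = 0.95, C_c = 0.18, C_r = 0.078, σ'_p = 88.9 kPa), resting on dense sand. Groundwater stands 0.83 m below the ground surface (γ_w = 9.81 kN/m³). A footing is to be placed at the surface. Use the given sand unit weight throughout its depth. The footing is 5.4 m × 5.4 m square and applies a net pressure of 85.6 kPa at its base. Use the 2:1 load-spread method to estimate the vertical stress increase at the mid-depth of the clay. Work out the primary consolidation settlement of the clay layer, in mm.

Mid-depth of clay below the ground surface: z = 1.4 + 7.8/2 = 5.3 m.
Total vertical stress at mid-clay: σ_v = 18.8×1.4 + 16.9×3.9 = 92.23 kPa.
Pore pressure: u = 9.81×(5.3 − 0.83) = 43.851 kPa.
Initial effective stress: σ'_0 = σ_v − u = 92.23 − 43.851 = 48.379 kPa.
Stress increase at mid-clay by the 2:1 spreading method:
Δσ = qBL/((B+z)(L+z)) = 85.6×5.4×5.4/((5.4+5.3)(5.4+5.3)) = 21.802 kPa
Final effective stress: σ'_f = 48.379 + 21.802 = 70.181 kPa.
σ'_f = 70.181 ≤ σ'_p = 88.9 kPa, so the clay remains overconsolidated and only the recompression index applies:
S_c = C_r·H/(1+e₀)·log₁₀(σ'_f/σ'_0) = 0.078×7.8/1.95×log₁₀(70.181/48.379)
    = 0.312 × 0.16156 = 0.05041 m

S_c ≈ 50.4 mm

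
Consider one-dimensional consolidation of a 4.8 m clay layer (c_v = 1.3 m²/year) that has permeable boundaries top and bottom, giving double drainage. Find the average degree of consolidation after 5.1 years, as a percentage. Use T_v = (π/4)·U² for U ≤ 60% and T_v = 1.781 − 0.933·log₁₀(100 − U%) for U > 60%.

Drainage path length: H_d = H/2 = 2.4 m (double drainage).
T_v = c_v·t/H_d² = 1.3×5.1/2.4² = 1.151.
T_v = 1.151 corresponds to the U > 60% branch:
U = 1 − 10^((1.781 − T_v)/0.933)/100 = 0.9527

U ≈ 95.3 %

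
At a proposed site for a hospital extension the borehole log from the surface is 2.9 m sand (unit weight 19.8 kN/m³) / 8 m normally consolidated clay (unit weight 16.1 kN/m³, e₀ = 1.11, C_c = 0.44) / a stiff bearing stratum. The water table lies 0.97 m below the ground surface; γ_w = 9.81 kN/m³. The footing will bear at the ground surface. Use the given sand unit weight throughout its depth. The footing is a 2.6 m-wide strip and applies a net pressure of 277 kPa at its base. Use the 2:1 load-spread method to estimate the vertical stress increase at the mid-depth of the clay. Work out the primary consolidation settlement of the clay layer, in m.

S_c ≈ 0.568 m

Mid-depth of clay below the ground surface: z = 2.9 + 8/2 = 6.9 m.
Total vertical stress at mid-clay: σ_v = 19.8×2.9 + 16.1×4 = 121.82 kPa.
Pore pressure: u = 9.81×(6.9 − 0.97) = 58.173 kPa.
Initial effective stress: σ'_0 = σ_v − u = 121.82 − 58.173 = 63.647 kPa.
Stress increase at mid-clay by the 2:1 spreading method:
Δσ = qB/(B+z) = 277×2.6/(2.6+6.9) = 75.811 kPa
Final effective stress: σ'_f = σ'_0 + Δσ = 63.647 + 75.811 = 139.46 kPa.
Normally consolidated clay, so the full stress increment lies on the virgin compression line:
S_c = C_c·H/(1+e₀)·log₁₀(σ'_f/σ'_0) = 0.44×8/(1+1.11)×log₁₀(139.46/63.647)
    = 1.6682 × 0.34067 = 0.5683 m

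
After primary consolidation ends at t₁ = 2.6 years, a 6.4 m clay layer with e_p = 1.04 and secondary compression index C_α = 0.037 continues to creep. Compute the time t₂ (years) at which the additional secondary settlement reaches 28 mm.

t₂ ≈ 4.53 years

S_s = C_α·H/(1+e_p)·log₁₀(t₂/t₁) ⇒ log₁₀(t₂/t₁) = S_s·(1+e_p)/(C_α·H).
log₁₀(t₂/t₁) = 0.028 × (1+1.04) / (0.037×6.4) = 0.2412
t₂ = t₁ × 10^0.2412 = 2.6 × 1.743 = 4.531 years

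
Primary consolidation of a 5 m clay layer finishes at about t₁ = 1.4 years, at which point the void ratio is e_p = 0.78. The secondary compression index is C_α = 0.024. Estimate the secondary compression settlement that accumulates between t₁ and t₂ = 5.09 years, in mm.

S_s ≈ 37.8 mm

Secondary compression: S_s = C_α·H/(1+e_p)·log₁₀(t₂/t₁)
S_s = 0.024×5/(1+0.78)×log₁₀(5.09/1.4)
    = 0.06742 × 0.5606 = 0.03779 m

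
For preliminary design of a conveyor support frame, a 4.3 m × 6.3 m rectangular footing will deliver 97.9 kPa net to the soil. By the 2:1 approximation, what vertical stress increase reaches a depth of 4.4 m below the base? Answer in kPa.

By the 2:1 method the load spreads at 1 horizontal : 2 vertical, so at depth z the loaded area has grown by z in each plan dimension:
Δσ = qBL/((B+z)(L+z)) = 97.9×4.3×6.3/((4.3+4.4)(6.3+4.4)) = 28.49 kPa

Δσ_z ≈ 28.5 kPa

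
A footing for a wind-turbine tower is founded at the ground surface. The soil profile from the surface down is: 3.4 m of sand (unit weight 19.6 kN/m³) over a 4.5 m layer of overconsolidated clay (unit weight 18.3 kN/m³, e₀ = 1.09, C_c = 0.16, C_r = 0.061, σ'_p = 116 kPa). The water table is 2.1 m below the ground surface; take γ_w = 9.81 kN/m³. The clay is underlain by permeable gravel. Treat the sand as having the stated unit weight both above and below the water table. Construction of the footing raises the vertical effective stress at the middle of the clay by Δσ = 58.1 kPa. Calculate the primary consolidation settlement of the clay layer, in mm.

S_c ≈ 44.7 mm

Mid-depth of clay below the ground surface: z = 3.4 + 4.5/2 = 5.65 m.
Total vertical stress at mid-clay: σ_v = 19.6×3.4 + 18.3×2.25 = 107.81 kPa.
Pore pressure: u = 9.81×(5.65 − 2.1) = 34.825 kPa.
Initial effective stress: σ'_0 = σ_v − u = 107.81 − 34.825 = 72.985 kPa.
Final effective stress: σ'_f = 72.985 + 58.1 = 131.09 kPa.
σ'_f = 131.09 > σ'_p = 116 kPa, so the stress path crosses the preconsolidation pressure — recompression up to σ'_p, then virgin compression beyond:
S_c = H/(1+e₀)·[C_r·log₁₀(σ'_p/σ'_0) + C_c·log₁₀(σ'_f/σ'_p)]
    = 4.5/2.09 × [0.061×log₁₀(116/72.985) + 0.16×log₁₀(131.09/116)]
    = 2.1531 × [0.012275 + 0.0084979] = 0.04473 m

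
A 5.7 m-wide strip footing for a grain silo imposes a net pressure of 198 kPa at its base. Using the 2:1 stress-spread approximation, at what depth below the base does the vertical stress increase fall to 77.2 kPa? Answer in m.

z ≈ 8.92 m

2:1 spreading — at depth z the loaded area has grown by z in each plan dimension:
qB/(B+z) = Δσ_z ⇒ z = qB/Δσ_z − B = 198×5.7/77.2 − 5.7 = 8.919 m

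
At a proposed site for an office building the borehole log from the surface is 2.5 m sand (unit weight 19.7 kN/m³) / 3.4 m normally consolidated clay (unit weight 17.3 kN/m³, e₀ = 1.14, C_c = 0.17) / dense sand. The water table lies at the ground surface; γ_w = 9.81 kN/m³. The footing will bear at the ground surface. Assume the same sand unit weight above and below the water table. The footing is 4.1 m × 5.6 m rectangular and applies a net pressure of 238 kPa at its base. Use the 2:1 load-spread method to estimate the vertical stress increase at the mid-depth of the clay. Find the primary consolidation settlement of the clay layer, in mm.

S_c ≈ 121 mm

Mid-depth of clay below the ground surface: z = 2.5 + 3.4/2 = 4.2 m.
Total vertical stress at mid-clay: σ_v = 19.7×2.5 + 17.3×1.7 = 78.66 kPa.
Pore pressure: u = 9.81×(4.2 − 0) = 41.202 kPa.
Initial effective stress: σ'_0 = σ_v − u = 78.66 − 41.202 = 37.458 kPa.
Stress increase at mid-clay by the 2:1 spreading method:
Δσ = qBL/((B+z)(L+z)) = 238×4.1×5.6/((4.1+4.2)(5.6+4.2)) = 67.181 kPa
Final effective stress: σ'_f = σ'_0 + Δσ = 37.458 + 67.181 = 104.64 kPa.
Normally consolidated clay, so the full stress increment lies on the virgin compression line:
S_c = C_c·H/(1+e₀)·log₁₀(σ'_f/σ'_0) = 0.17×3.4/(1+1.14)×log₁₀(104.64/37.458)
    = 0.27009 × 0.44615 = 0.1205 m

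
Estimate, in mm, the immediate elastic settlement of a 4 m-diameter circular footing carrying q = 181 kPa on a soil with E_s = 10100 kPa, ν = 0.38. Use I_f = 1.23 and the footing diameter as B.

S_e ≈ 75.4 mm

Immediate (elastic) settlement: S_e = q·B·(1−ν²)/E_s · I_f.
S_e = 181 × 4 × (1 − 0.38²) / 10100 × 1.23
    = 181 × 4 × 0.8556 / 10100 × 1.23
    = 0.07544 m = 75.44 mm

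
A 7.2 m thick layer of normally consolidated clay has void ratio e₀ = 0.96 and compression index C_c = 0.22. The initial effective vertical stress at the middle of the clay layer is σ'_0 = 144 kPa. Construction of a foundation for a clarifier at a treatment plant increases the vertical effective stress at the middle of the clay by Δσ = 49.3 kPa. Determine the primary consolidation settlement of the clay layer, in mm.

Final effective stress: σ'_f = σ'_0 + Δσ = 144 + 49.3 = 193.3 kPa.
Normally consolidated clay, so the full stress increment lies on the virgin compression line:
S_c = C_c·H/(1+e₀)·log₁₀(σ'_f/σ'_0) = 0.22×7.2/(1+0.96)×log₁₀(193.3/144)
    = 0.80816 × 0.12787 = 0.1033 m

S_c ≈ 103 mm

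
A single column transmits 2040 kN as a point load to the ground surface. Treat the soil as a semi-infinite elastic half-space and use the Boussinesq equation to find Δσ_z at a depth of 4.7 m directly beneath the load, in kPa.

Boussinesq vertical stress below a point load on an elastic half-space:
Δσ_z = 3P/(2πz²) · [1 + (r/z)²]^(−5/2)
r/z = 0/4.7 = 0; [1+(r/z)²]^(−5/2) = 1.
Δσ_z = 3×2040/(2π×4.7²) × 1 = 44.094 × 1 = 44.09 kPa

Δσ_z ≈ 44.1 kPa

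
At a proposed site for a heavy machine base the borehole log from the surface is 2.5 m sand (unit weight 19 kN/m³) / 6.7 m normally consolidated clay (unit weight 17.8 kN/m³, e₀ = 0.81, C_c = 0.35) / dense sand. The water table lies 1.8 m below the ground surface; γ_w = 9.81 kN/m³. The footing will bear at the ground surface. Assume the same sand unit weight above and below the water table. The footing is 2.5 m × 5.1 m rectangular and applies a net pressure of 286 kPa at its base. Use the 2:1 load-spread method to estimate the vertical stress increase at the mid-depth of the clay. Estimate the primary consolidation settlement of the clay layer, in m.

Mid-depth of clay below the ground surface: z = 2.5 + 6.7/2 = 5.85 m.
Total vertical stress at mid-clay: σ_v = 19×2.5 + 17.8×3.35 = 107.13 kPa.
Pore pressure: u = 9.81×(5.85 − 1.8) = 39.73 kPa.
Initial effective stress: σ'_0 = σ_v − u = 107.13 − 39.73 = 67.4 kPa.
Stress increase at mid-clay by the 2:1 spreading method:
Δσ = qBL/((B+z)(L+z)) = 286×2.5×5.1/((2.5+5.85)(5.1+5.85)) = 39.882 kPa
Final effective stress: σ'_f = σ'_0 + Δσ = 67.4 + 39.882 = 107.28 kPa.
Normally consolidated clay, so the full stress increment lies on the virgin compression line:
S_c = C_c·H/(1+e₀)·log₁₀(σ'_f/σ'_0) = 0.35×6.7/(1+0.81)×log₁₀(107.28/67.4)
    = 1.2956 × 0.20186 = 0.2615 m

S_c ≈ 0.262 m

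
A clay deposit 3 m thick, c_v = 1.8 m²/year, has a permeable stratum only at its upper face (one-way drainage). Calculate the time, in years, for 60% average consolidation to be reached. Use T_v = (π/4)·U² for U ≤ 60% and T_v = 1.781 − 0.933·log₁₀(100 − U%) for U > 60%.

Drainage path length: H_d = H = 3 m (single drainage).
U ≤ 60%: T_v = (π/4)·U² = (π/4)×0.6² = 0.28274.
t = T_v·H_d²/c_v = 0.28274×3²/1.8 = 1.414 years.

t ≈ 1.41 years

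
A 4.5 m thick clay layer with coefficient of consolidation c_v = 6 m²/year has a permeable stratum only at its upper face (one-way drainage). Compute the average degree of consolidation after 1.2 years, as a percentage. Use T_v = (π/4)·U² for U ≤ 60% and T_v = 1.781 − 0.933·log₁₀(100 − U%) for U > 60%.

U ≈ 66.3 %

Drainage path length: H_d = H = 4.5 m (single drainage).
T_v = c_v·t/H_d² = 6×1.2/4.5² = 0.35556.
T_v = 0.35556 corresponds to the U > 60% branch:
U = 1 − 10^((1.781 − T_v)/0.933)/100 = 0.6629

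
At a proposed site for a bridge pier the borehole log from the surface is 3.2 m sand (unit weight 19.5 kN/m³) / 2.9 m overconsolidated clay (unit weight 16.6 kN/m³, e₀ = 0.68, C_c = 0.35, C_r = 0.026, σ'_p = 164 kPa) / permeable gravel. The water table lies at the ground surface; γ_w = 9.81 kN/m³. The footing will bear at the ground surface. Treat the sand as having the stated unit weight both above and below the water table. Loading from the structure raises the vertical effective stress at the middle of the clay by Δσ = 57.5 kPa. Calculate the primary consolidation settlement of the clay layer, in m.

Mid-depth of clay below the ground surface: z = 3.2 + 2.9/2 = 4.65 m.
Total vertical stress at mid-clay: σ_v = 19.5×3.2 + 16.6×1.45 = 86.47 kPa.
Pore pressure: u = 9.81×(4.65 − 0) = 45.617 kPa.
Initial effective stress: σ'_0 = σ_v − u = 86.47 − 45.617 = 40.853 kPa.
Final effective stress: σ'_f = 40.853 + 57.5 = 98.353 kPa.
σ'_f = 98.353 ≤ σ'_p = 164 kPa, so the clay remains overconsolidated and only the recompression index applies:
S_c = C_r·H/(1+e₀)·log₁₀(σ'_f/σ'_0) = 0.026×2.9/1.68×log₁₀(98.353/40.853)
    = 0.044881 × 0.38156 = 0.01712 m

S_c ≈ 0.0171 m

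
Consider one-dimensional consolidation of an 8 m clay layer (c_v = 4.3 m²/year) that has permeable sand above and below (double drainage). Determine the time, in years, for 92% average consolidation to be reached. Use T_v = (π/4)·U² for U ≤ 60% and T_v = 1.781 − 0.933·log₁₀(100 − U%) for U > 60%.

Drainage path length: H_d = H/2 = 4 m (double drainage).
U > 60%: T_v = 1.781 − 0.933·log₁₀(100 − 92) = 0.93842.
t = T_v·H_d²/c_v = 0.93842×4²/4.3 = 3.492 years.

t ≈ 3.49 years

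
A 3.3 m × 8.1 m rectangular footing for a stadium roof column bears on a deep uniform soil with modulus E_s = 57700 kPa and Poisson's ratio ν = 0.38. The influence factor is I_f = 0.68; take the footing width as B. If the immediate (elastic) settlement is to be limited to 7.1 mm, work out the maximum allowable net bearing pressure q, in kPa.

S_e = q·B·(1−ν²)/E_s · I_f  ⇒  q = S_e·E_s / (B·(1−ν²)·I_f).
q = 0.0071 × 57700 / (3.3 × 0.8556 × 0.68) = 213.4 kPa

q ≈ 213 kPa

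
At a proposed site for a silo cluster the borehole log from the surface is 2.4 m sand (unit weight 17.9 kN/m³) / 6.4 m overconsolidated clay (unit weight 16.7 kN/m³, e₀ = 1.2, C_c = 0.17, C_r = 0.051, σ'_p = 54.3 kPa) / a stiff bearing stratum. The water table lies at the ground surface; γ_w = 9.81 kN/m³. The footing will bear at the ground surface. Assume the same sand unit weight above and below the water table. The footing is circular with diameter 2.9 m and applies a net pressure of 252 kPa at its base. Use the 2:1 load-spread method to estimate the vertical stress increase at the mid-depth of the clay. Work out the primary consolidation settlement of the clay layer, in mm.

S_c ≈ 74.4 mm

Mid-depth of clay below the ground surface: z = 2.4 + 6.4/2 = 5.6 m.
Total vertical stress at mid-clay: σ_v = 17.9×2.4 + 16.7×3.2 = 96.4 kPa.
Pore pressure: u = 9.81×(5.6 − 0) = 54.936 kPa.
Initial effective stress: σ'_0 = σ_v − u = 96.4 − 54.936 = 41.464 kPa.
Stress increase at mid-clay by the 2:1 spreading method:
Δσ ≈ qD²/(D+z)² = 252×2.9²/(2.9+5.6)² = 29.333 kPa
Final effective stress: σ'_f = 41.464 + 29.333 = 70.797 kPa.
σ'_f = 70.797 > σ'_p = 54.3 kPa, so the stress path crosses the preconsolidation pressure — recompression up to σ'_p, then virgin compression beyond:
S_c = H/(1+e₀)·[C_r·log₁₀(σ'_p/σ'_0) + C_c·log₁₀(σ'_f/σ'_p)]
    = 6.4/2.2 × [0.051×log₁₀(54.3/41.464) + 0.17×log₁₀(70.797/54.3)]
    = 2.9091 × [0.0059736 + 0.019587] = 0.07436 m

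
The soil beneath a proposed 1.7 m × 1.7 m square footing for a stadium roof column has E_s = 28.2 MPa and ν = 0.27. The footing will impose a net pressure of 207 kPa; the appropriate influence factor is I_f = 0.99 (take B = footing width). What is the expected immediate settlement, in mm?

S_e ≈ 11.5 mm

Immediate (elastic) settlement: S_e = q·B·(1−ν²)/E_s · I_f.
E_s = 28.2 MPa = 28200 kPa.
S_e = 207 × 1.7 × (1 − 0.27²) / 28200 × 0.99
    = 207 × 1.7 × 0.9271 / 28200 × 0.99
    = 0.01145 m = 11.45 mm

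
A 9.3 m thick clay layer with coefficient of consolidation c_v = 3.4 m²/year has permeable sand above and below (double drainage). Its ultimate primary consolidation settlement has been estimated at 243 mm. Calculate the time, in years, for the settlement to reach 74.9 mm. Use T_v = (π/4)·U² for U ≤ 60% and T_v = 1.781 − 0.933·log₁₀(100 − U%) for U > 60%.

t ≈ 0.475 years

Drainage path length: H_d = H/2 = 4.65 m (double drainage).
U = S(t)/S_ult = 74.9/243 = 0.3082.
U ≤ 60%: T_v = (π/4)·U² = (π/4)×0.30823² = 0.074618.
t = T_v·H_d²/c_v = 0.074618×4.65²/3.4 = 0.4745 years.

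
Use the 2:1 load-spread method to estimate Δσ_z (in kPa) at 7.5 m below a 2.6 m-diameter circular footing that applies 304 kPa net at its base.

By the 2:1 method the load spreads at 1 horizontal : 2 vertical, so at depth z the loaded area has grown by z in each plan dimension:
Δσ ≈ qD²/(D+z)² = 304×2.6²/(2.6+7.5)² = 20.145 kPa

Δσ_z ≈ 20.1 kPa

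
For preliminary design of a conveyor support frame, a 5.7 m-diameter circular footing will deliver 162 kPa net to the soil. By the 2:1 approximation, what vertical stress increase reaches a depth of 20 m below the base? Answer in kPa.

By the 2:1 method the load spreads at 1 horizontal : 2 vertical, so at depth z the loaded area has grown by z in each plan dimension:
Δσ ≈ qD²/(D+z)² = 162×5.7²/(5.7+20)² = 7.9689 kPa

Δσ_z ≈ 7.97 kPa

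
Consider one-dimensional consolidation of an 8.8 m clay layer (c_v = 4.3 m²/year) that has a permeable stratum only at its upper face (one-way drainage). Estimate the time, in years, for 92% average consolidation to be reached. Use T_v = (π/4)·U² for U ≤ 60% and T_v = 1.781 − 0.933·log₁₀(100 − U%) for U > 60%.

t ≈ 16.9 years

Drainage path length: H_d = H = 8.8 m (single drainage).
U > 60%: T_v = 1.781 − 0.933·log₁₀(100 − 92) = 0.93842.
t = T_v·H_d²/c_v = 0.93842×8.8²/4.3 = 16.9 years.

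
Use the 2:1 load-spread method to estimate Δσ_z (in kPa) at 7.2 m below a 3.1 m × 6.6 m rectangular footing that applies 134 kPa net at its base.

By the 2:1 method the load spreads at 1 horizontal : 2 vertical, so at depth z the loaded area has grown by z in each plan dimension:
Δσ = qBL/((B+z)(L+z)) = 134×3.1×6.6/((3.1+7.2)(6.6+7.2)) = 19.288 kPa

Δσ_z ≈ 19.3 kPa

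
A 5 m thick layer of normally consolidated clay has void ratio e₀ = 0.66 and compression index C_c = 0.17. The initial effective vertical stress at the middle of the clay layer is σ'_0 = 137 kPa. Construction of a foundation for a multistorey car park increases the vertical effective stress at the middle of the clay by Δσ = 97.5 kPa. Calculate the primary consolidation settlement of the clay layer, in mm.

S_c ≈ 120 mm

Final effective stress: σ'_f = σ'_0 + Δσ = 137 + 97.5 = 234.5 kPa.
Normally consolidated clay, so the full stress increment lies on the virgin compression line:
S_c = C_c·H/(1+e₀)·log₁₀(σ'_f/σ'_0) = 0.17×5/(1+0.66)×log₁₀(234.5/137)
    = 0.51205 × 0.23342 = 0.1195 m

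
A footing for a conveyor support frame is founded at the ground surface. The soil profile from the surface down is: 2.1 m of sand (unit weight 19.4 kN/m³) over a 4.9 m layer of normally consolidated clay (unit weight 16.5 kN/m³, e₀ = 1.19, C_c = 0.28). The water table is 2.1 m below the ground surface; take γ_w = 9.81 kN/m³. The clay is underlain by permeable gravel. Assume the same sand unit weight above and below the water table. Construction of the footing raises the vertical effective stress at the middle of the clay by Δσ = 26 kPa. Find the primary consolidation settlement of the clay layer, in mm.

Mid-depth of clay below the ground surface: z = 2.1 + 4.9/2 = 4.55 m.
Total vertical stress at mid-clay: σ_v = 19.4×2.1 + 16.5×2.45 = 81.165 kPa.
Pore pressure: u = 9.81×(4.55 − 2.1) = 24.035 kPa.
Initial effective stress: σ'_0 = σ_v − u = 81.165 − 24.035 = 57.13 kPa.
Final effective stress: σ'_f = σ'_0 + Δσ = 57.13 + 26 = 83.13 kPa.
Normally consolidated clay, so the full stress increment lies on the virgin compression line:
S_c = C_c·H/(1+e₀)·log₁₀(σ'_f/σ'_0) = 0.28×4.9/(1+1.19)×log₁₀(83.13/57.13)
    = 0.62648 × 0.16289 = 0.102 m

S_c ≈ 102 mm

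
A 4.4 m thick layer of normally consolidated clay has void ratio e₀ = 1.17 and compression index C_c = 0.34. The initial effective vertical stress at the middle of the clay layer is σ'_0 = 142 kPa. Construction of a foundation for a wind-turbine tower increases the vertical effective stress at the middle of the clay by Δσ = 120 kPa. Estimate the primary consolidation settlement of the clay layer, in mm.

Final effective stress: σ'_f = σ'_0 + Δσ = 142 + 120 = 262 kPa.
Normally consolidated clay, so the full stress increment lies on the virgin compression line:
S_c = C_c·H/(1+e₀)·log₁₀(σ'_f/σ'_0) = 0.34×4.4/(1+1.17)×log₁₀(262/142)
    = 0.6894 × 0.26601 = 0.1834 m

S_c ≈ 183 mm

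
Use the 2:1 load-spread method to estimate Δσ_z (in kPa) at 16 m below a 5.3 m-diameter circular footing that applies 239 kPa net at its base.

Δσ_z ≈ 14.8 kPa

By the 2:1 method the load spreads at 1 horizontal : 2 vertical, so at depth z the loaded area has grown by z in each plan dimension:
Δσ ≈ qD²/(D+z)² = 239×5.3²/(5.3+16)² = 14.798 kPa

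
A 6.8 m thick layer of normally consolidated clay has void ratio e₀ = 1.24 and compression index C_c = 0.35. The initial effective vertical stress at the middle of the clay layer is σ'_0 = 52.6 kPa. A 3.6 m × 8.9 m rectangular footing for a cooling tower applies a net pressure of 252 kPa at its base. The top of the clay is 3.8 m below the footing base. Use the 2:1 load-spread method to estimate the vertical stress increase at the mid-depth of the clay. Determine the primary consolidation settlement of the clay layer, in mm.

Mid-depth of clay below the footing base: z = 3.8 + 6.8/2 = 7.2 m.
Stress increase at mid-clay by the 2:1 spreading method:
Δσ = qBL/((B+z)(L+z)) = 252×3.6×8.9/((3.6+7.2)(8.9+7.2)) = 46.435 kPa
Final effective stress: σ'_f = σ'_0 + Δσ = 52.6 + 46.435 = 99.035 kPa.
Normally consolidated clay, so the full stress increment lies on the virgin compression line:
S_c = C_c·H/(1+e₀)·log₁₀(σ'_f/σ'_0) = 0.35×6.8/(1+1.24)×log₁₀(99.035/52.6)
    = 1.0625 × 0.2748 = 0.292 m

S_c ≈ 292 mm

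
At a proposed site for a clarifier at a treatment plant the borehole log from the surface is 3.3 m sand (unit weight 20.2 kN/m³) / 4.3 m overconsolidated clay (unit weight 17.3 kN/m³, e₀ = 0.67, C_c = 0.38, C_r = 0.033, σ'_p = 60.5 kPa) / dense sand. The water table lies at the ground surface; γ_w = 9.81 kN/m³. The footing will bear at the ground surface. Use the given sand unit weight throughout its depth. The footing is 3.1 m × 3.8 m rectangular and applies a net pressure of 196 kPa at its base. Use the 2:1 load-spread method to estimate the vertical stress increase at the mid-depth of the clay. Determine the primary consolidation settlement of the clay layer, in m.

S_c ≈ 0.123 m

Mid-depth of clay below the ground surface: z = 3.3 + 4.3/2 = 5.45 m.
Total vertical stress at mid-clay: σ_v = 20.2×3.3 + 17.3×2.15 = 103.85 kPa.
Pore pressure: u = 9.81×(5.45 − 0) = 53.465 kPa.
Initial effective stress: σ'_0 = σ_v − u = 103.85 − 53.465 = 50.385 kPa.
Stress increase at mid-clay by the 2:1 spreading method:
Δσ = qBL/((B+z)(L+z)) = 196×3.1×3.8/((3.1+5.45)(3.8+5.45)) = 29.194 kPa
Final effective stress: σ'_f = 50.385 + 29.194 = 79.579 kPa.
σ'_f = 79.579 > σ'_p = 60.5 kPa, so the stress path crosses the preconsolidation pressure — recompression up to σ'_p, then virgin compression beyond:
S_c = H/(1+e₀)·[C_r·log₁₀(σ'_p/σ'_0) + C_c·log₁₀(σ'_f/σ'_p)]
    = 4.3/1.67 × [0.033×log₁₀(60.5/50.385) + 0.38×log₁₀(79.579/60.5)]
    = 2.5749 × [0.002622 + 0.045236] = 0.1232 m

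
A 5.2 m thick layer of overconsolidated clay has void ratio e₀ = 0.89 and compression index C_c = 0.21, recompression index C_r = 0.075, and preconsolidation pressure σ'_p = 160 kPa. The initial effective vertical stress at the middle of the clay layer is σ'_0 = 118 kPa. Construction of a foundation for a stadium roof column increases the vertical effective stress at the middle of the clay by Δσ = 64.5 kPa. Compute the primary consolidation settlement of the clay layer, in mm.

Final effective stress: σ'_f = 118 + 64.5 = 182.5 kPa.
σ'_f = 182.5 > σ'_p = 160 kPa, so the stress path crosses the preconsolidation pressure — recompression up to σ'_p, then virgin compression beyond:
S_c = H/(1+e₀)·[C_r·log₁₀(σ'_p/σ'_0) + C_c·log₁₀(σ'_f/σ'_p)]
    = 5.2/1.89 × [0.075×log₁₀(160/118) + 0.21×log₁₀(182.5/160)]
    = 2.7513 × [0.0099178 + 0.012] = 0.0603 m

S_c ≈ 60.3 mm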